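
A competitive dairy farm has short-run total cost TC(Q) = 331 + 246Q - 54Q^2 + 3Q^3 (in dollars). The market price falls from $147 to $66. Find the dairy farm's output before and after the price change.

Output falls from 11 to 10

MC = 246 - 108Q + 9Q^2; the shutdown threshold is min AVC = $3 (at Q = 9).
At P = $147 ≥ min AVC, set P = MC on the rising branch: Q = 11.
At P = $66 ≥ min AVC, set P = MC: Q = 10. The firm stays open but cuts output.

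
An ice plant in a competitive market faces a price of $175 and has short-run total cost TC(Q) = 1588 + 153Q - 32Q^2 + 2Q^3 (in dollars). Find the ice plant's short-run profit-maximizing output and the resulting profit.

Profit = -$136 at Q = 11

AVC = 153 - 32Q + 2Q^2; min AVC = $25 at Q = 8. Since P = $175 ≥ min AVC, the firm produces.
With MC = 153 - 64Q + 6Q^2, P = MC on the upward-sloping part at Q* = 11.
TR = 175·11 = 1925. TC = 1588 + 473 = 2061. Profit = 1925 − 2061 = -$136.
That loss of $136 beats the $1588 the firm would lose by shutting down; producing recovers $1452 of fixed cost.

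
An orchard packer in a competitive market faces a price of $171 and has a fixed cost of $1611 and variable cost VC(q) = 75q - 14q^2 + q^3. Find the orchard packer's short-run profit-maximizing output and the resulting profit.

AVC = 75 - 14q + q^2; min AVC = $26 at q = 7. Since P = $171 ≥ min AVC, the firm produces.
MC = 75 - 28q + 3q^2. Setting P = MC and taking the root on the rising branch gives q* = 12.
TR = 171·12 = 2052. TC = 1611 + 612 = 2223. Profit = 2052 − 2223 = -$171.
That loss of $171 beats the $1611 the firm would lose by shutting down; producing recovers $1440 of fixed cost.

Profit = -$171 at q = 12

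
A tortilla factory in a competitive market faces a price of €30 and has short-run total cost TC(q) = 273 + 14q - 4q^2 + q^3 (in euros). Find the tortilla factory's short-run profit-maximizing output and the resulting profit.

AVC = 14 - 4q + q^2 has its minimum €10 at q = 2; price €30 clears that bar, so the firm operates.
MC = 14 - 8q + 3q^2. Setting P = MC and taking the root on the rising branch gives q* = 4.
TR = 30·4 = 120. TC = 273 + 56 = 329. Profit = 120 − 329 = -€209.
That loss of €209 beats the €273 the firm would lose by shutting down; producing recovers €64 of fixed cost.

Profit = -€209 at q = 4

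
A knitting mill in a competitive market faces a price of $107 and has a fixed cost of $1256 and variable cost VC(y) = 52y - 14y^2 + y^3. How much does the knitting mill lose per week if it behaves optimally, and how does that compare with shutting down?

AVC = 52 - 14y + y^2; min AVC = $3 at y = 7. Since P = $107 ≥ min AVC, the firm produces.
MC = 52 - 28y + 3y^2. Setting P = MC and taking the root on the rising branch gives y* = 11.
TR = 107·11 = 1177. TC = 1256 + 209 = 1465. Profit = 1177 − 1465 = -$288.
By producing, the firm covers all variable cost plus $968 of fixed cost; shutting down would lose the full $1256.

Profit = -$288 at y = 11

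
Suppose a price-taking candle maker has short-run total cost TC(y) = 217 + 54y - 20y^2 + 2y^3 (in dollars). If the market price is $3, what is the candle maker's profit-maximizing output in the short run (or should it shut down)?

From TC, MC = TC'(y) = 54 - 40y + 6y^2 and AVC = VC/y = 54 - 20y + 2y^2.
The AVC parabola has its vertex at y = 20/4 = 5, where AVC = 54 - 20·5 + 2·5^2 = $4.
With P < min AVC ($3 < $4), every unit sold adds to the loss.
Shutting down limits the loss to fixed cost, $217.

Shut down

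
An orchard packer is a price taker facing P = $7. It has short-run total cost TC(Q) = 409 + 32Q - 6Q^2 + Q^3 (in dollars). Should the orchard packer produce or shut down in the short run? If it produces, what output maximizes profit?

Shut down

From TC, MC = TC'(Q) = 32 - 12Q + 3Q^2 and AVC = VC/Q = 32 - 6Q + Q^2.
The AVC parabola has its vertex at Q = 6/2 = 3, where AVC = 32 - 6·3 + 3^2 = $23.
With P < min AVC ($7 < $23), every unit sold adds to the loss.
Shutting down limits the loss to fixed cost, $409.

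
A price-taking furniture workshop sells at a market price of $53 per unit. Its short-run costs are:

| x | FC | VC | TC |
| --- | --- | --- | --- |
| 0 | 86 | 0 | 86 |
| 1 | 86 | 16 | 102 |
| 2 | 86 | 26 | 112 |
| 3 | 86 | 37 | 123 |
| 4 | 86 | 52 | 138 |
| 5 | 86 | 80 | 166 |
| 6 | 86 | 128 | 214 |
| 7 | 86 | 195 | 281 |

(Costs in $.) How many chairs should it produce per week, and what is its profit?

x = 6; profit = $104

Compute π = P·x − TC at each output: x=0: -86; x=1: -49; x=2: -6; x=3: 36; x=4: 74; x=5: 99; x=6: 104; x=7: 90.
Profit is maximized at x = 6. AVC there is 128/6 = $21.33 ≤ P, so producing beats shutting down (which would give -$86).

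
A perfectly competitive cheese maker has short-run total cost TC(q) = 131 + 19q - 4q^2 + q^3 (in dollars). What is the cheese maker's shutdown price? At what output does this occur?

$15 per unit, at q = 2

The shutdown price is the minimum of AVC. VC = 19q - 4q^2 + q^3, so AVC = 19 - 4q + q^2.
At the minimum of AVC, MC = AVC. MC = 19 - 8q + 3q^2; setting MC = AVC gives 2q^2 - 4q = 0, so q = 2. min AVC = 15.
So the shutdown price is $15.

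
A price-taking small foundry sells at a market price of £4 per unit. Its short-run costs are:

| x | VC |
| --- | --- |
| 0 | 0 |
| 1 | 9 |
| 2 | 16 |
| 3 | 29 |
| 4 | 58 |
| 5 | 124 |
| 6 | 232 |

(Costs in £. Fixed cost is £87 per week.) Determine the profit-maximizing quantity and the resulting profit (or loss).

x = 0 (shut down); profit = -£87

Tabulate TR − TC: x=0: -87; x=1: -92; x=2: -95; x=3: -104; x=4: -129; x=5: -191; x=6: -295.
Profit is highest at x = 0. Equivalently, the lowest AVC in the table is 16/2 ≈ £8 at x = 2, and P = £4 falls below it — price never covers variable cost, so the firm shuts down and loses only its fixed cost.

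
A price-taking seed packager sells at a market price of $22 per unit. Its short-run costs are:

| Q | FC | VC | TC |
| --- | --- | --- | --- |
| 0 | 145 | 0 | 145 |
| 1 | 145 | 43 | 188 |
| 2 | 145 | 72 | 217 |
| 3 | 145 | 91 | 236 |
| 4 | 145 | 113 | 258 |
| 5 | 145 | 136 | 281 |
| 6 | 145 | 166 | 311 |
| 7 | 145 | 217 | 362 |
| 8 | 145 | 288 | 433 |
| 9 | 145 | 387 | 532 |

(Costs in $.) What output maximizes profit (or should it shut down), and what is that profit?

Compute π = P·Q − TC at each output: Q=0: -145; Q=1: -166; Q=2: -173; Q=3: -170; Q=4: -170; Q=5: -171; Q=6: -179; Q=7: -208; Q=8: -257; Q=9: -334.
Profit is highest at Q = 0. Equivalently, the lowest AVC in the table is 136/5 ≈ $27.20 at Q = 5, and P = $22 falls below it — price never covers variable cost, so the firm shuts down and loses only its fixed cost.

Q = 0 (shut down); profit = -$145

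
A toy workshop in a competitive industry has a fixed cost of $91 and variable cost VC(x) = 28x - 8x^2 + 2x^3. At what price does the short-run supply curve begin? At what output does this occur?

Short-run supply begins at min AVC. From VC = 28x - 8x^2 + 2x^3, AVC = 28 - 8x + 2x^2.
At the minimum of AVC, MC = AVC. MC = 28 - 16x + 6x^2; setting MC = AVC gives 4x^2 - 8x = 0, so x = 2. min AVC = 20.
The firm shuts down for any P below $20.

$20 per unit, at x = 2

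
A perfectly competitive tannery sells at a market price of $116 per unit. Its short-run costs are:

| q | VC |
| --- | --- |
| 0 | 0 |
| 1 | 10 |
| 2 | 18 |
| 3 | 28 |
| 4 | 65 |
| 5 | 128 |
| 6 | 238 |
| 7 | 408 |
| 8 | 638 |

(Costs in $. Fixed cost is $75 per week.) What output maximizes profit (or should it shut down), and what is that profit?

q = 6; profit = $383

Profit at each row (π = 116q − TC): q=0: -75; q=1: 31; q=2: 139; q=3: 245; q=4: 324; q=5: 377; q=6: 383; q=7: 329; q=8: 215.
Profit is maximized at q = 6. AVC there is 238/6 = $39.67 ≤ P, so producing beats shutting down (which would give -$75).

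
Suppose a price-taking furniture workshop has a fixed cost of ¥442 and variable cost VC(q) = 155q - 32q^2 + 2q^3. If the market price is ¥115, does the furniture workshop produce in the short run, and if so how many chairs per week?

Produce at q = 10

From TC, MC = TC'(q) = 155 - 64q + 6q^2 and AVC = VC/q = 155 - 32q + 2q^2.
AVC hits its minimum where MC = AVC, at q = 8, giving min AVC = 155 - 32·8 + 2·8^2 = ¥27.
Because ¥115 ≥ ¥27, revenue can cover variable cost; the firm operates.
Solving P = MC: 40 - 64q + 6q^2 = 0 ⇒ q = 2/3 or 10. On the upward-sloping branch, q* = 10.
Check: AVC at q = 10 is ¥35 ≤ P, so revenue covers variable cost.
Profit = P·q − TC = 115·10 − 792 = ¥358.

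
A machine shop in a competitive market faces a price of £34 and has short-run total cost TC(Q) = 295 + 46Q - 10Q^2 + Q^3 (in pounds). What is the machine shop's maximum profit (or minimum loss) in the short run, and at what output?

AVC = 46 - 10Q + Q^2; min AVC = £21 at Q = 5. Since P = £34 ≥ min AVC, the firm produces.
With MC = 46 - 20Q + 3Q^2, P = MC on the upward-sloping part at Q* = 6.
TR = 34·6 = 204. TC = 295 + 132 = 427. Profit = 204 − 427 = -£223.
That loss of £223 beats the £295 the firm would lose by shutting down; producing recovers £72 of fixed cost.

Profit = -£223 at Q = 6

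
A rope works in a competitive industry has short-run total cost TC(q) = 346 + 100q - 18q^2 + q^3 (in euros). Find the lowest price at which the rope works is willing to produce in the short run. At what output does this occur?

The firm shuts down when price falls below the minimum of average variable cost. AVC = VC/q = 100 - 18q + q^2.
dAVC/dq = -18 + 2q = 0 gives q = 9. min AVC = 100 - 18·9 + 9^2 = 19.
So the shutdown price is €19.

€19 per unit, at q = 9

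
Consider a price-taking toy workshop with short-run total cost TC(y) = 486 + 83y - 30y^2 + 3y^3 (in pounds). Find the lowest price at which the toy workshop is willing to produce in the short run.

Short-run supply begins at min AVC. From VC = 83y - 30y^2 + 3y^3, AVC = 83 - 30y + 3y^2.
dAVC/dy = -30 + 6y = 0 gives y = 5. min AVC = 83 - 30·5 + 3·5^2 = 8.
So the shutdown price is £8.

£8 per unit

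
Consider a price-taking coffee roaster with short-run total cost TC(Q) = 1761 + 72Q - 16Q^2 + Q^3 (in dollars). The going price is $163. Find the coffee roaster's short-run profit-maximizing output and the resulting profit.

Profit = -$71 at Q = 13

AVC = 72 - 16Q + Q^2; min AVC = $8 at Q = 8. Since P = $163 ≥ min AVC, the firm produces.
MC = 72 - 32Q + 3Q^2. Setting P = MC and taking the root on the rising branch gives Q* = 13.
TR = 163·13 = 2119. TC = 1761 + 429 = 2190. Profit = 2119 − 2190 = -$71.
By producing, the firm covers all variable cost plus $1690 of fixed cost; shutting down would lose the full $1761.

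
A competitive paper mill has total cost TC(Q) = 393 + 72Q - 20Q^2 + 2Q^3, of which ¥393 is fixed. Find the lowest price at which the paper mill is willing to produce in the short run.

¥22 per unit

The shutdown price is the minimum of AVC. VC = 72Q - 20Q^2 + 2Q^3, so AVC = 72 - 20Q + 2Q^2.
dAVC/dQ = -20 + 4Q = 0 gives Q = 5. min AVC = 72 - 20·5 + 2·5^2 = 22.
So the shutdown price is ¥22.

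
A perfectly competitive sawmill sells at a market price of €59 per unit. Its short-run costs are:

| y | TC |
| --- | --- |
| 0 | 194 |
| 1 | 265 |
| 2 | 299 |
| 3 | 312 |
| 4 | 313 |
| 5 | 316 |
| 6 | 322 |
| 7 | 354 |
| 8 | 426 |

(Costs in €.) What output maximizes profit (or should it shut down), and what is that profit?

y = 7; profit = €59

Tabulate TR − TC: y=0: -194; y=1: -206; y=2: -181; y=3: -135; y=4: -77; y=5: -21; y=6: 32; y=7: 59; y=8: 46.
Profit is maximized at y = 7. AVC there is 160/7 = €22.86 ≤ P, so producing beats shutting down (which would give -€194).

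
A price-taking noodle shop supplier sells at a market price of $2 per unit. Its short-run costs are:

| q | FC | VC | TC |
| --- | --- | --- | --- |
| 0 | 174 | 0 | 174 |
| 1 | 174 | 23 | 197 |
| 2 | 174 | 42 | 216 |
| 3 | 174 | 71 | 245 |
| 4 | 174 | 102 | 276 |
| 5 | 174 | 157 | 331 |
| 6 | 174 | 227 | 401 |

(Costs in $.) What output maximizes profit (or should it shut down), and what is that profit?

q = 0 (shut down); profit = -$174

Profit at each row (π = 2q − TC): q=0: -174; q=1: -195; q=2: -212; q=3: -239; q=4: -268; q=5: -321; q=6: -389.
Profit is highest at q = 0. Equivalently, the lowest AVC in the table is 42/2 ≈ $21 at q = 2, and P = $2 falls below it — price never covers variable cost, so the firm shuts down and loses only its fixed cost.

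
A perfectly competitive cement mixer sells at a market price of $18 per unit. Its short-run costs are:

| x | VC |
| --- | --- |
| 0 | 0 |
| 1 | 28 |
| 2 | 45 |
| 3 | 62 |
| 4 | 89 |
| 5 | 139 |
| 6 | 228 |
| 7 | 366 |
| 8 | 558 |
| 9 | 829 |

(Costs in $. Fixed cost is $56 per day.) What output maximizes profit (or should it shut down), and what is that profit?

x = 0 (shut down); profit = -$56

Tabulate TR − TC: x=0: -56; x=1: -66; x=2: -65; x=3: -64; x=4: -73; x=5: -105; x=6: -176; x=7: -296; x=8: -470; x=9: -723.
Profit is highest at x = 0. Equivalently, the lowest AVC in the table is 62/3 ≈ $20.67 at x = 3, and P = $18 falls below it — price never covers variable cost, so the firm shuts down and loses only its fixed cost.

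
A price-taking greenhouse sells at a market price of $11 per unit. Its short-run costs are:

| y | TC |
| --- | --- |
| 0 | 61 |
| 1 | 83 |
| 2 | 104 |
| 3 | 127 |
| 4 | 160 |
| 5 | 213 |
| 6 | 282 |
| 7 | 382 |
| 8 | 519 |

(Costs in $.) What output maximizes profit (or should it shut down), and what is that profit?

y = 0 (shut down); profit = -$61

Tabulate TR − TC: y=0: -61; y=1: -72; y=2: -82; y=3: -94; y=4: -116; y=5: -158; y=6: -216; y=7: -305; y=8: -431.
Profit is highest at y = 0. Equivalently, the lowest AVC in the table is 43/2 ≈ $21.50 at y = 2, and P = $11 falls below it — price never covers variable cost, so the firm shuts down and loses only its fixed cost.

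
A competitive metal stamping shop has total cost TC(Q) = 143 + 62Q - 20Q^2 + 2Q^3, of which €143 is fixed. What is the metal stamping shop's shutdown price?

The firm shuts down when price falls below the minimum of average variable cost. AVC = VC/Q = 62 - 20Q + 2Q^2.
dAVC/dQ = -20 + 4Q = 0 gives Q = 5. min AVC = 62 - 20·5 + 2·5^2 = 12.
The firm shuts down for any P below €12.

€12 per unit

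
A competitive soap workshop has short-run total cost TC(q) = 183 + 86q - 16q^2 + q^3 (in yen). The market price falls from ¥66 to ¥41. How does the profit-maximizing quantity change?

Output falls from 10 to 9

AVC = 86 - 16q + q^2, minimized at q = 8 where min AVC = ¥22. MC = 86 - 32q + 3q^2.
At P = ¥66 ≥ min AVC, set P = MC on the rising branch: q = 10.
At P = ¥41 ≥ min AVC, set P = MC: q = 9. The firm stays open but cuts output.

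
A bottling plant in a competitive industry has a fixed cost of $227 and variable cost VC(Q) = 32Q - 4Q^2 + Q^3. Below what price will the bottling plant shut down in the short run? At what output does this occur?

The firm shuts down when price falls below the minimum of average variable cost. AVC = VC/Q = 32 - 4Q + Q^2.
At the minimum of AVC, MC = AVC. MC = 32 - 8Q + 3Q^2; setting MC = AVC gives 2Q^2 - 4Q = 0, so Q = 2. min AVC = 28.
The firm shuts down for any P below $28.

$28 per unit, at Q = 2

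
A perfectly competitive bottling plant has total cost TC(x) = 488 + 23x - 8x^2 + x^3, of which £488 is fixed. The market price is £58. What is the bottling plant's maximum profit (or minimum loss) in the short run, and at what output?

Profit = -£194 at x = 7

AVC = 23 - 8x + x^2; min AVC = £7 at x = 4. Since P = £58 ≥ min AVC, the firm produces.
With MC = 23 - 16x + 3x^2, P = MC on the upward-sloping part at x* = 7.
TR = 58·7 = 406. TC = 488 + 112 = 600. Profit = 406 − 600 = -£194.
That loss of £194 beats the £488 the firm would lose by shutting down; producing recovers £294 of fixed cost.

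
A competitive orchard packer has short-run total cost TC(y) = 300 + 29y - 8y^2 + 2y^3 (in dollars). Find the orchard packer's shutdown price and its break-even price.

AVC = 29 - 8y + 2y^2; minimized at y = 2, giving min AVC = $21. That is the shutdown price.
ATC = 300/y + 29 - 8y + 2y^2. Setting dATC/dy = −300/y^2 − 8 + 4y = 0 gives y = 5 (since 4·5^3 − 8·5^2 = 300).
min ATC = 300/5 + 29 − 8·5 + 2·5^2 = $99. That is the break-even price.
For $21 ≤ P < $99 the firm produces at a loss; below $21 it shuts down.

Shutdown price = $21; break-even price = $99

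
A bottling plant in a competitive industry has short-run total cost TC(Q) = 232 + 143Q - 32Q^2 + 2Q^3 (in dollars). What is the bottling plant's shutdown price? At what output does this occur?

Short-run supply begins at min AVC. From VC = 143Q - 32Q^2 + 2Q^3, AVC = 143 - 32Q + 2Q^2.
dAVC/dQ = -32 + 4Q = 0 gives Q = 8. min AVC = 143 - 32·8 + 2·8^2 = 15.
So the shutdown price is $15.

$15 per unit, at Q = 8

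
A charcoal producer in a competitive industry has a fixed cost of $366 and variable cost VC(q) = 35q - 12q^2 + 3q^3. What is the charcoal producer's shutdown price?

$23 per unit

The shutdown price is the minimum of AVC. VC = 35q - 12q^2 + 3q^3, so AVC = 35 - 12q + 3q^2.
dAVC/dq = -12 + 6q = 0 gives q = 2. min AVC = 35 - 12·2 + 3·2^2 = 23.
For P < $23 the firm produces nothing.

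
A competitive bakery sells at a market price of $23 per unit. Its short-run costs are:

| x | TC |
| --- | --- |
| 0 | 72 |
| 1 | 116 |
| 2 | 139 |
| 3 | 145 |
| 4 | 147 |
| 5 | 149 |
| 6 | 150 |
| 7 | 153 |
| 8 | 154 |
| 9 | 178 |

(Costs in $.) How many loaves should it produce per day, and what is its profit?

x = 8; profit = $30

Tabulate TR − TC: x=0: -72; x=1: -93; x=2: -93; x=3: -76; x=4: -55; x=5: -34; x=6: -12; x=7: 8; x=8: 30; x=9: 29.
Profit is maximized at x = 8. AVC there is 82/8 = $10.25 ≤ P, so producing beats shutting down (which would give -$72).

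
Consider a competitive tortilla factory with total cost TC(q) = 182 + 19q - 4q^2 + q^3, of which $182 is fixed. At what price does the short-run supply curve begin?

The shutdown price is the minimum of AVC. VC = 19q - 4q^2 + q^3, so AVC = 19 - 4q + q^2.
dAVC/dq = -4 + 2q = 0 gives q = 2. min AVC = 19 - 4·2 + 2^2 = 15.
For P < $15 the firm produces nothing.

$15 per unit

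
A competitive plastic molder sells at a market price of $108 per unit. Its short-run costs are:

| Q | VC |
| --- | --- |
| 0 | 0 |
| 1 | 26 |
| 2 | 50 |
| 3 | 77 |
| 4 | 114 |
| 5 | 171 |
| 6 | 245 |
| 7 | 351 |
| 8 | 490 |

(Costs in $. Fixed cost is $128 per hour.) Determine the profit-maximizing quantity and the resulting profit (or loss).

Q = 7; profit = $277

Profit at each row (π = 108Q − TC): Q=0: -128; Q=1: -46; Q=2: 38; Q=3: 119; Q=4: 190; Q=5: 241; Q=6: 275; Q=7: 277; Q=8: 246.
Profit is maximized at Q = 7. AVC there is 351/7 = $50.14 ≤ P, so producing beats shutting down (which would give -$128).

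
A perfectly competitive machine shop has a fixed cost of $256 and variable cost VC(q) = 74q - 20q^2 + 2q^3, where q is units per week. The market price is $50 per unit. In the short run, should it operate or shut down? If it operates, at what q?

Variable cost is VC = 74q - 20q^2 + 2q^3, so AVC = VC/q = 74 - 20q + 2q^2 and MC = dTC/dq = 74 - 40q + 6q^2.
AVC is minimized where dAVC/dq = -20 + 4q = 0, at q = 5; min AVC = 74 - 20·5 + 2·5^2 = $24.
Since P = $50 ≥ min AVC = $24, price covers variable cost and the firm should produce.
Set P = MC: 50 = 74 - 40q + 6q^2 → 24 - 40q + 6q^2 = 0. The roots are q = 2/3 and q = 6; the profit-maximizing output is on the rising part of MC, so q* = 6.
Check: AVC at q = 6 is $26 ≤ P, so revenue covers variable cost.
Profit = P·q − TC = 50·6 − 412 = -$112, a loss, but smaller than the $256 fixed cost the firm would lose by shutting down.

Produce at q = 6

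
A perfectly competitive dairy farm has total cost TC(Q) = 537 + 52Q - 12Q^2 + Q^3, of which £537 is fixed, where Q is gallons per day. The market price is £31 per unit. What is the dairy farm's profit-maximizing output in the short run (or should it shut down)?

From TC, MC = TC'(Q) = 52 - 24Q + 3Q^2 and AVC = VC/Q = 52 - 12Q + Q^2.
The AVC parabola has its vertex at Q = 12/2 = 6, where AVC = 52 - 12·6 + 6^2 = £16.
Because £31 ≥ £16, revenue can cover variable cost; the firm operates.
Set P = MC: 31 = 52 - 24Q + 3Q^2 → 21 - 24Q + 3Q^2 = 0. The roots are Q = 1 and Q = 7; the profit-maximizing output is on the rising part of MC, so Q* = 7.
Check: AVC at Q = 7 is £17 ≤ P, so revenue covers variable cost.
Profit = P·Q − TC = 31·7 − 656 = -£439, a loss, but smaller than the £537 fixed cost the firm would lose by shutting down.

Produce at Q = 7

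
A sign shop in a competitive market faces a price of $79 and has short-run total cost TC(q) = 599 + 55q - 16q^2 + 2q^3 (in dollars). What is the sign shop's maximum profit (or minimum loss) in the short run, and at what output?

AVC = 55 - 16q + 2q^2; min AVC = $23 at q = 4. Since P = $79 ≥ min AVC, the firm produces.
MC = 55 - 32q + 6q^2. Setting P = MC and taking the root on the rising branch gives q* = 6.
TR = 79·6 = 474. TC = 599 + 186 = 785. Profit = 474 − 785 = -$311.
By producing, the firm covers all variable cost plus $288 of fixed cost; shutting down would lose the full $599.

Profit = -$311 at q = 6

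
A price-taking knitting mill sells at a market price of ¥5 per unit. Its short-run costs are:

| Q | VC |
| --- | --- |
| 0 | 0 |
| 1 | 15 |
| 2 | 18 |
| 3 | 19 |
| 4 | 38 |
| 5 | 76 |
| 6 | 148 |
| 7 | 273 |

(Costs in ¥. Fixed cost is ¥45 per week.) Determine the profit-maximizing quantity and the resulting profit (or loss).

Q = 0 (shut down); profit = -¥45

Compute π = P·Q − TC at each output: Q=0: -45; Q=1: -55; Q=2: -53; Q=3: -49; Q=4: -63; Q=5: -96; Q=6: -163; Q=7: -283.
Profit is highest at Q = 0. Equivalently, the lowest AVC in the table is 19/3 ≈ ¥6.33 at Q = 3, and P = ¥5 falls below it — price never covers variable cost, so the firm shuts down and loses only its fixed cost.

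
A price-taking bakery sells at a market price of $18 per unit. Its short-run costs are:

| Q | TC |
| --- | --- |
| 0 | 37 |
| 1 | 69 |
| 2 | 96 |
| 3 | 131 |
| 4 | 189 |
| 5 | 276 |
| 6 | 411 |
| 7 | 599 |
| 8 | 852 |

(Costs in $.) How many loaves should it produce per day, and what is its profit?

Profit at each row (π = 18Q − TC): Q=0: -37; Q=1: -51; Q=2: -60; Q=3: -77; Q=4: -117; Q=5: -186; Q=6: -303; Q=7: -473; Q=8: -708.
Profit is highest at Q = 0. Equivalently, the lowest AVC in the table is 59/2 ≈ $29.50 at Q = 2, and P = $18 falls below it — price never covers variable cost, so the firm shuts down and loses only its fixed cost.

Q = 0 (shut down); profit = -$37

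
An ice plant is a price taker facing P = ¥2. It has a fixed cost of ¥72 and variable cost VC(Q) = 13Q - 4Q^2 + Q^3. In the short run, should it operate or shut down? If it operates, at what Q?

Shut down

Variable cost is VC = 13Q - 4Q^2 + Q^3, so AVC = VC/Q = 13 - 4Q + Q^2 and MC = dTC/dQ = 13 - 8Q + 3Q^2.
AVC hits its minimum where MC = AVC, at Q = 2, giving min AVC = 13 - 4·2 + 2^2 = ¥9.
Since P = ¥2 < min AVC = ¥9, price fails to cover variable cost at any output.
Shutting down limits the loss to fixed cost, ¥72.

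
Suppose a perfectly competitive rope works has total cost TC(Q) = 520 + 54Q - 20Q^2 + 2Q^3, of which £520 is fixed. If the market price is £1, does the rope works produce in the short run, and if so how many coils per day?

Shut down

Variable cost is VC = 54Q - 20Q^2 + 2Q^3, so AVC = VC/Q = 54 - 20Q + 2Q^2 and MC = dTC/dQ = 54 - 40Q + 6Q^2.
The AVC parabola has its vertex at Q = 20/4 = 5, where AVC = 54 - 20·5 + 2·5^2 = £4.
P = £1 lies below min AVC = £4; no output level covers variable cost.
Shutting down limits the loss to fixed cost, £520.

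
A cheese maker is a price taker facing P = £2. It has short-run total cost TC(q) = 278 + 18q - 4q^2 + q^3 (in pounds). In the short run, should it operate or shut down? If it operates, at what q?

From TC, MC = TC'(q) = 18 - 8q + 3q^2 and AVC = VC/q = 18 - 4q + q^2.
AVC hits its minimum where MC = AVC, at q = 2, giving min AVC = 18 - 4·2 + 2^2 = £14.
Since P = £2 < min AVC = £14, price fails to cover variable cost at any output.
Best response: produce nothing and absorb the £278 fixed cost.

Shut down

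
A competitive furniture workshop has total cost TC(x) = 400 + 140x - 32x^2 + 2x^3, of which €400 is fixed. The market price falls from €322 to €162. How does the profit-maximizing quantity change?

Output falls from 13 to 11

MC = 140 - 64x + 6x^2; the shutdown threshold is min AVC = €12 (at x = 8).
At P = €322 ≥ min AVC, set P = MC on the rising branch: x = 13.
At P = €162 ≥ min AVC, set P = MC: x = 11. The firm stays open but cuts output.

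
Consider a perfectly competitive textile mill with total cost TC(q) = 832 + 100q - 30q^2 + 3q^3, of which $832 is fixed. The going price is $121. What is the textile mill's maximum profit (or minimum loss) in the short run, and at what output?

Profit = -$244 at q = 7

AVC = 100 - 30q + 3q^2 has its minimum $25 at q = 5; price $121 clears that bar, so the firm operates.
MC = 100 - 60q + 9q^2. Setting P = MC and taking the root on the rising branch gives q* = 7.
TR = 121·7 = 847. TC = 832 + 259 = 1091. Profit = 847 − 1091 = -$244.
That loss of $244 beats the $832 the firm would lose by shutting down; producing recovers $588 of fixed cost.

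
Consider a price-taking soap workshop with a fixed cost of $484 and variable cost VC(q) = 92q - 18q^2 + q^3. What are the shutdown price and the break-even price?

Shutdown price = $11; break-even price = $59

Shutdown price = min AVC. AVC = 92 - 18q + q^2, with vertex at q = 9 and minimum $11.
ATC = 484/q + 92 - 18q + q^2. Setting dATC/dq = −484/q^2 − 18 + 2q = 0 gives q = 11 (since 2·11^3 − 18·11^2 = 484).
min ATC = 484/11 + 92 − 18·11 + 11^2 = $59. That is the break-even price.
For $11 ≤ P < $59 the firm produces at a loss; below $11 it shuts down.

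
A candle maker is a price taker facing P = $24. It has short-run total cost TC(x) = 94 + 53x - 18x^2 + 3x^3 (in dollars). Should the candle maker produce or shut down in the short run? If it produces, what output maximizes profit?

From TC, MC = TC'(x) = 53 - 36x + 9x^2 and AVC = VC/x = 53 - 18x + 3x^2.
The AVC parabola has its vertex at x = 18/6 = 3, where AVC = 53 - 18·3 + 3·3^2 = $26.
P = $24 lies below min AVC = $26; no output level covers variable cost.
The firm minimizes its loss by shutting down and losing only its fixed cost of $94.

Shut down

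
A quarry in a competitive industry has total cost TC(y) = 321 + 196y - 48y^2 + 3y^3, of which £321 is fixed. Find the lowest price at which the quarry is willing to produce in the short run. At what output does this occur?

£4 per unit, at y = 8

Short-run supply begins at min AVC. From VC = 196y - 48y^2 + 3y^3, AVC = 196 - 48y + 3y^2.
dAVC/dy = -48 + 6y = 0 gives y = 8. min AVC = 196 - 48·8 + 3·8^2 = 4.
The firm shuts down for any P below £4.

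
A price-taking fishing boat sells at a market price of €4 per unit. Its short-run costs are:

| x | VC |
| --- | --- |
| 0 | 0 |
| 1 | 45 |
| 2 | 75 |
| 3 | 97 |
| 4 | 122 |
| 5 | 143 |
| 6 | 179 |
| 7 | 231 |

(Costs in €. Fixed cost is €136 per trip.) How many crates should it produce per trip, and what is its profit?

x = 0 (shut down); profit = -€136

Tabulate TR − TC: x=0: -136; x=1: -177; x=2: -203; x=3: -221; x=4: -242; x=5: -259; x=6: -291; x=7: -339.
Profit is highest at x = 0. Equivalently, the lowest AVC in the table is 143/5 ≈ €28.60 at x = 5, and P = €4 falls below it — price never covers variable cost, so the firm shuts down and loses only its fixed cost.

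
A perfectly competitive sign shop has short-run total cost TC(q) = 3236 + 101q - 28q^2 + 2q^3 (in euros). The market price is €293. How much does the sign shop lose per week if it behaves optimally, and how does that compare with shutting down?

Profit = -€356 at q = 12

AVC = 101 - 28q + 2q^2; min AVC = €3 at q = 7. Since P = €293 ≥ min AVC, the firm produces.
MC = 101 - 56q + 6q^2. Setting P = MC and taking the root on the rising branch gives q* = 12.
TR = 293·12 = 3516. TC = 3236 + 636 = 3872. Profit = 3516 − 3872 = -€356.
Shutting down would mean losing the fixed cost of €3236, so operating at a loss of €356 is better by €2880.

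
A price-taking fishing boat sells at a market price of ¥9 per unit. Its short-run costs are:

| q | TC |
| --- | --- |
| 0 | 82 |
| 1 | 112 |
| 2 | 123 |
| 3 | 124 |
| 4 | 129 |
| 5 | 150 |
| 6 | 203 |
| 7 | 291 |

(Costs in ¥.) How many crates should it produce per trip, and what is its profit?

q = 0 (shut down); profit = -¥82

Compute π = P·q − TC at each output: q=0: -82; q=1: -103; q=2: -105; q=3: -97; q=4: -93; q=5: -105; q=6: -149; q=7: -228.
Profit is highest at q = 0. Equivalently, the lowest AVC in the table is 47/4 ≈ ¥11.75 at q = 4, and P = ¥9 falls below it — price never covers variable cost, so the firm shuts down and loses only its fixed cost.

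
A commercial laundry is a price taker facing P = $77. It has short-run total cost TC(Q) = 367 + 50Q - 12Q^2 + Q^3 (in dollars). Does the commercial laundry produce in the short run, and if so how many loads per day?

Strip out fixed cost: VC = 50Q - 12Q^2 + Q^3. Then AVC = 50 - 12Q + Q^2 and MC = 50 - 24Q + 3Q^2.
AVC is minimized where dAVC/dQ = -12 + 2Q = 0, at Q = 6; min AVC = 50 - 12·6 + 6^2 = $14.
Because $77 ≥ $14, revenue can cover variable cost; the firm operates.
Set P = MC: 77 = 50 - 24Q + 3Q^2 → -27 - 24Q + 3Q^2 = 0. The roots are Q = -1 and Q = 9; the profit-maximizing output is on the rising part of MC, so Q* = 9.
Check: AVC at Q = 9 is $23 ≤ P, so revenue covers variable cost.
Profit = P·Q − TC = 77·9 − 574 = $119.

Produce at Q = 9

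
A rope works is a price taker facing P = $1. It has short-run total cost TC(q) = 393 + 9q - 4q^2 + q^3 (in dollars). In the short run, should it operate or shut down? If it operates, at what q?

Shut down

From TC, MC = TC'(q) = 9 - 8q + 3q^2 and AVC = VC/q = 9 - 4q + q^2.
The AVC parabola has its vertex at q = 4/2 = 2, where AVC = 9 - 4·2 + 2^2 = $5.
With P < min AVC ($1 < $5), every unit sold adds to the loss.
Best response: produce nothing and absorb the $393 fixed cost.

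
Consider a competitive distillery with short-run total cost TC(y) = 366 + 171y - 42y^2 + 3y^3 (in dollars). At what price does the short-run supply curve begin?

The firm shuts down when price falls below the minimum of average variable cost. AVC = VC/y = 171 - 42y + 3y^2.
dAVC/dy = -42 + 6y = 0 gives y = 7. min AVC = 171 - 42·7 + 3·7^2 = 24.
For P < $24 the firm produces nothing.

$24 per unit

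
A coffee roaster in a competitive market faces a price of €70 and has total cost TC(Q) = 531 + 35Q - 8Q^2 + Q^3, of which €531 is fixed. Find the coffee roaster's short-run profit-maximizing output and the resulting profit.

AVC = 35 - 8Q + Q^2 has its minimum €19 at Q = 4; price €70 clears that bar, so the firm operates.
With MC = 35 - 16Q + 3Q^2, P = MC on the upward-sloping part at Q* = 7.
TR = 70·7 = 490. TC = 531 + 196 = 727. Profit = 490 − 727 = -€237.
By producing, the firm covers all variable cost plus €294 of fixed cost; shutting down would lose the full €531.

Profit = -€237 at Q = 7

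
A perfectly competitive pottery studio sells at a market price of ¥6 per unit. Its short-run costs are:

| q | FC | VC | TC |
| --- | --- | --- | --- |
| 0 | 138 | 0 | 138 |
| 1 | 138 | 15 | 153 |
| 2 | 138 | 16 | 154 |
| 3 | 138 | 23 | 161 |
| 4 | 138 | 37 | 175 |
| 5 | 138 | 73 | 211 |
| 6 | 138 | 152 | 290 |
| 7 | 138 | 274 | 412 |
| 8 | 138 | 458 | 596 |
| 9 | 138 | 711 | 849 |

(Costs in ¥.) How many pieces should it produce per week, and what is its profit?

Profit at each row (π = 6q − TC): q=0: -138; q=1: -147; q=2: -142; q=3: -143; q=4: -151; q=5: -181; q=6: -254; q=7: -370; q=8: -548; q=9: -795.
Profit is highest at q = 0. Equivalently, the lowest AVC in the table is 23/3 ≈ ¥7.67 at q = 3, and P = ¥6 falls below it — price never covers variable cost, so the firm shuts down and loses only its fixed cost.

q = 0 (shut down); profit = -¥138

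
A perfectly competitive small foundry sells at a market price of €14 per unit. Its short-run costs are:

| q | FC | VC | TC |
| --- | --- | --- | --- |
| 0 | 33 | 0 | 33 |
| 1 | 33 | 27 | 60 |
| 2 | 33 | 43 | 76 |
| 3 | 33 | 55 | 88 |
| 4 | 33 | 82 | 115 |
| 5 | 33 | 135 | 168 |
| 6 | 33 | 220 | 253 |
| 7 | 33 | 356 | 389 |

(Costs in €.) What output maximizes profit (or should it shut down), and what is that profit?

Compute π = P·q − TC at each output: q=0: -33; q=1: -46; q=2: -48; q=3: -46; q=4: -59; q=5: -98; q=6: -169; q=7: -291.
Profit is highest at q = 0. Equivalently, the lowest AVC in the table is 55/3 ≈ €18.33 at q = 3, and P = €14 falls below it — price never covers variable cost, so the firm shuts down and loses only its fixed cost.

q = 0 (shut down); profit = -€33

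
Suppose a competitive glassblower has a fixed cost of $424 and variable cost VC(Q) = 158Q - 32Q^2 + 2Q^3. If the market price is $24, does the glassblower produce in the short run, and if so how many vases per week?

Strip out fixed cost: VC = 158Q - 32Q^2 + 2Q^3. Then AVC = 158 - 32Q + 2Q^2 and MC = 158 - 64Q + 6Q^2.
The AVC parabola has its vertex at Q = 32/4 = 8, where AVC = 158 - 32·8 + 2·8^2 = $30.
With P < min AVC ($24 < $30), every unit sold adds to the loss.
The firm minimizes its loss by shutting down and losing only its fixed cost of $424.

Shut down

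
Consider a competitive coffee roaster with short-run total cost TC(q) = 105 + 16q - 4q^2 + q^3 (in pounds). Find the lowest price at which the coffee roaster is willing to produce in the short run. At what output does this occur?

£12 per unit, at q = 2

The firm shuts down when price falls below the minimum of average variable cost. AVC = VC/q = 16 - 4q + q^2.
dAVC/dq = -4 + 2q = 0 gives q = 2. min AVC = 16 - 4·2 + 2^2 = 12.
The firm shuts down for any P below £12.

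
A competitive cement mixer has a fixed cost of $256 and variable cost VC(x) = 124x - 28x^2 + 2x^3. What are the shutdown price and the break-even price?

Shutdown price = $26; break-even price = $60

Shutdown price = min AVC. AVC = 124 - 28x + 2x^2, with vertex at x = 7 and minimum $26.
ATC = 256/x + 124 - 28x + 2x^2. Setting dATC/dx = −256/x^2 − 28 + 4x = 0 gives x = 8 (since 4·8^3 − 28·8^2 = 256).
min ATC = 256/8 + 124 − 28·8 + 2·8^2 = $60. That is the break-even price.
Between these two prices the firm operates at a loss; above $60 it earns a profit.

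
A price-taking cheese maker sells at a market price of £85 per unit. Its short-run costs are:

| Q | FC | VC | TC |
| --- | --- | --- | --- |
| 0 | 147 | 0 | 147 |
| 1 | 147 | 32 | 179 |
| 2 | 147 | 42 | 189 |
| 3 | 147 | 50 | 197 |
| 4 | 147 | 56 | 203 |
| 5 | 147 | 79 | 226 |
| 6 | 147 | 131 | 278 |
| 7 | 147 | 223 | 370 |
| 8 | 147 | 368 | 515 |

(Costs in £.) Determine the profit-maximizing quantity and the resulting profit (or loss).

Compute π = P·Q − TC at each output: Q=0: -147; Q=1: -94; Q=2: -19; Q=3: 58; Q=4: 137; Q=5: 199; Q=6: 232; Q=7: 225; Q=8: 165.
Profit is maximized at Q = 6. AVC there is 131/6 = £21.83 ≤ P, so producing beats shutting down (which would give -£147).

Q = 6; profit = £232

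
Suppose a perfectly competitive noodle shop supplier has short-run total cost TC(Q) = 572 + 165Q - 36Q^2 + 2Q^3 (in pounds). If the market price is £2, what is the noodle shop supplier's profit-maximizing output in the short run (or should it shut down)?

Variable cost is VC = 165Q - 36Q^2 + 2Q^3, so AVC = VC/Q = 165 - 36Q + 2Q^2 and MC = dTC/dQ = 165 - 72Q + 6Q^2.
The AVC parabola has its vertex at Q = 36/4 = 9, where AVC = 165 - 36·9 + 2·9^2 = £3.
P = £2 lies below min AVC = £3; no output level covers variable cost.
The firm minimizes its loss by shutting down and losing only its fixed cost of £572.

Shut down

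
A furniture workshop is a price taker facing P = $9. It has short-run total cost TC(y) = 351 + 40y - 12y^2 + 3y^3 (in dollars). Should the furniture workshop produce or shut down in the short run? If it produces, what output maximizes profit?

Variable cost is VC = 40y - 12y^2 + 3y^3, so AVC = VC/y = 40 - 12y + 3y^2 and MC = dTC/dy = 40 - 24y + 9y^2.
AVC is minimized where dAVC/dy = -12 + 6y = 0, at y = 2; min AVC = 40 - 12·2 + 3·2^2 = $28.
Since P = $9 < min AVC = $28, price fails to cover variable cost at any output.
Shutting down limits the loss to fixed cost, $351.

Shut down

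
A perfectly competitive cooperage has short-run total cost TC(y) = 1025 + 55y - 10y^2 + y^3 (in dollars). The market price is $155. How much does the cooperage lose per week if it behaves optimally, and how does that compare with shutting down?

Profit = -$25 at y = 10

AVC = 55 - 10y + y^2 has its minimum $30 at y = 5; price $155 clears that bar, so the firm operates.
MC = 55 - 20y + 3y^2. Setting P = MC and taking the root on the rising branch gives y* = 10.
TR = 155·10 = 1550. TC = 1025 + 550 = 1575. Profit = 1550 − 1575 = -$25.
Shutting down would mean losing the fixed cost of $1025, so operating at a loss of $25 is better by $1000.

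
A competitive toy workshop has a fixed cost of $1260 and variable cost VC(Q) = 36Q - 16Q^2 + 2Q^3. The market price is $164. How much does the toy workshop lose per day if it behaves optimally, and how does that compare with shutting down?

AVC = 36 - 16Q + 2Q^2 has its minimum $4 at Q = 4; price $164 clears that bar, so the firm operates.
With MC = 36 - 32Q + 6Q^2, P = MC on the upward-sloping part at Q* = 8.
TR = 164·8 = 1312. TC = 1260 + 288 = 1548. Profit = 1312 − 1548 = -$236.
That loss of $236 beats the $1260 the firm would lose by shutting down; producing recovers $1024 of fixed cost.

Profit = -$236 at Q = 8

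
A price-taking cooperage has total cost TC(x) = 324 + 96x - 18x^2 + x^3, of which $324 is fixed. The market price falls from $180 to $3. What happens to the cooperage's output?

AVC = 96 - 18x + x^2, minimized at x = 9 where min AVC = $15. MC = 96 - 36x + 3x^2.
At P = $180 ≥ min AVC, set P = MC on the rising branch: x = 14.
At P = $3 < min AVC = $15, price no longer covers variable cost at any output, so the firm shuts down: x = 0.

Output falls from 14 to 0 (the firm shuts down)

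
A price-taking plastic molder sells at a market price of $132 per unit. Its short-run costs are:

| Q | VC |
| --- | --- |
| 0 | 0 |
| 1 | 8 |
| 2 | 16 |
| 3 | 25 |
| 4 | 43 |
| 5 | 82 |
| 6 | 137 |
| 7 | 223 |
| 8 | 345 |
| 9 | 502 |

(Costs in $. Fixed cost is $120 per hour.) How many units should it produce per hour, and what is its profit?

Compute π = P·Q − TC at each output: Q=0: -120; Q=1: 4; Q=2: 128; Q=3: 251; Q=4: 365; Q=5: 458; Q=6: 535; Q=7: 581; Q=8: 591; Q=9: 566.
Profit is maximized at Q = 8. AVC there is 345/8 = $43.12 ≤ P, so producing beats shutting down (which would give -$120).

Q = 8; profit = $591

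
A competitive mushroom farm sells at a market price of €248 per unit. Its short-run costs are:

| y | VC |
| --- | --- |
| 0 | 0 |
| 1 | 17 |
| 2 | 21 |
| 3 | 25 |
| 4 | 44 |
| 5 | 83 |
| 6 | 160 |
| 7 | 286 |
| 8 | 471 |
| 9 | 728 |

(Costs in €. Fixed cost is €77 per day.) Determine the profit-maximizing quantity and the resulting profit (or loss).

Compute π = P·y − TC at each output: y=0: -77; y=1: 154; y=2: 398; y=3: 642; y=4: 871; y=5: 1080; y=6: 1251; y=7: 1373; y=8: 1436; y=9: 1427.
Profit is maximized at y = 8. AVC there is 471/8 = €58.88 ≤ P, so producing beats shutting down (which would give -€77).

y = 8; profit = €1436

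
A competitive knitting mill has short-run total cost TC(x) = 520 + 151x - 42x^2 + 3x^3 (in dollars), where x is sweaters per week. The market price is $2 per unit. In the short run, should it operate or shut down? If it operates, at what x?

Shut down

Strip out fixed cost: VC = 151x - 42x^2 + 3x^3. Then AVC = 151 - 42x + 3x^2 and MC = 151 - 84x + 9x^2.
The AVC parabola has its vertex at x = 42/6 = 7, where AVC = 151 - 42·7 + 3·7^2 = $4.
P = $2 lies below min AVC = $4; no output level covers variable cost.
The firm minimizes its loss by shutting down and losing only its fixed cost of $520.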